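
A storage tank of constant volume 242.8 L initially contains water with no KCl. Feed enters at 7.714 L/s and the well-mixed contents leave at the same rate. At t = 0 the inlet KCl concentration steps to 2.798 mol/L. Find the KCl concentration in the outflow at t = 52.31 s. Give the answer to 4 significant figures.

2.267 mol/L

Unsteady species balance (constant V, well mixed): V dC/dt = Q(C_in − C).
Rewrite as dC/dt + C/τ = C_in/τ, τ = V/Q = 31.4752 s.
Solution: C(t) = C_in + (C₀ − C_in) e^(−t/τ).
C(52.31) = 2.798 + (0 − 2.798)·e^(−52.31/31.4752) = 2.798 + (-2.79800)·0.189770 = 2.26702 mol/L.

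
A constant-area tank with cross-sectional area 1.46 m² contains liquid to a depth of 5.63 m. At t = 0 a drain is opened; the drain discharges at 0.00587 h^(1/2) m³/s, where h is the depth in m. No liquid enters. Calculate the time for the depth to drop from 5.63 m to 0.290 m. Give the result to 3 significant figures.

Volume balance on the tank: A dh/dt = −0.00587 √h.
∫ h^(−1/2) dh = −(0.00587/A) ∫ dt, giving 2√h = 2√h₀ − (0.00587/A) t.
t = 2A(√h₀ − √h)/0.00587 = 2·1.46·(√5.63 − √0.290)/0.00587
  = 2.9200 × (2.3728 − 0.53852) / 0.00587 = 912.44 s.

912 s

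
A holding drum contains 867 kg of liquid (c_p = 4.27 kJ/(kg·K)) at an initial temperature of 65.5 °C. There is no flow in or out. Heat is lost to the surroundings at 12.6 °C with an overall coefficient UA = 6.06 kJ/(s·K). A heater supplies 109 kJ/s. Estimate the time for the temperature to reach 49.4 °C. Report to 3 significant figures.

378 s

Energy balance: M c_p dT/dt = −UA(T − T_amb) + Q̇.
τ = M c_p/UA = 610.91 s; T_ss = T_amb + Q̇/UA = 12.6 + 109/6.06 = 30.587 °C.
T(t) = T_ss + (T₀ − T_ss)e^(−t/τ); set T = 49.4:
t = −τ ln[(T − T_ss)/(T₀ − T_ss)] = −610.91 · ln(0.53886) = 377.73 s.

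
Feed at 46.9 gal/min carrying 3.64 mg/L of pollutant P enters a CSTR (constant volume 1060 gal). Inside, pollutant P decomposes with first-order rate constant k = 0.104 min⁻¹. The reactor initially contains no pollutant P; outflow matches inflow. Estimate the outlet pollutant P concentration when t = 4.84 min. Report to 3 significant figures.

0.556 mg/L

Species balance: V dC/dt = Q C_in − Q C − k V C.
This is linear with rate a = Q/V + k = 0.14825 min⁻¹.
C_ss = Q C_in/(Q + kV) = 1.0864 mg/L; C(t) = C_ss + (C₀ − C_ss) e^(−a t).
C(4.84) = 1.0864 + (-1.0864)·e^(−0.14825·4.84) = 1.0864 + (-1.0864)·0.48797 = 0.55627 mg/L.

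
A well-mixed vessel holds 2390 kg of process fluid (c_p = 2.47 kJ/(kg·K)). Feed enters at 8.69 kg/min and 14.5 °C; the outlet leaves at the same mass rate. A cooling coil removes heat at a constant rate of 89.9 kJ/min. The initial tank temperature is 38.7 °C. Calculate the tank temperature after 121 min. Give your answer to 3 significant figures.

M c_p dT/dt = ṁ c_p (T_in − T) − Q̇.
τ = M/ṁ = 275.03 min; T_ss = T_in − Q̇/(ṁ c_p) = 14.5 − 89.9/(8.69·2.47) = 10.312 °C.
Solution: T(t) = T_ss + (T₀ − T_ss) e^(−t/τ).
T(121) = 10.312 + (28.388)·e^(−121/275.03) = 10.312 + (28.388)·0.64407 = 28.596 °C.

28.6 °C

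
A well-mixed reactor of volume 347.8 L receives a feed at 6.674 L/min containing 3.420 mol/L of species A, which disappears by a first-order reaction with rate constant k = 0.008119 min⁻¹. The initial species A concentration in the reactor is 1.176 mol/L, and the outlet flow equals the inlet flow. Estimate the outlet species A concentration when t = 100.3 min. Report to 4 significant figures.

2.324 mol/L

Accumulation = in − out − consumed: V dC/dt = Q C_in − Q C − k V C.
dC/dt = (Q/V) C_in − (Q/V + k) C; effective rate a = Q/V + k = 0.0191892 + 0.008119 = 0.0273082 min⁻¹.
C_ss = Q C_in/(Q + kV) = 2.40320 mol/L; C(t) = C_ss + (C₀ − C_ss) e^(−a t).
C(100.3) = 2.40320 + (-1.22720)·e^(−0.0273082·100.3) = 2.40320 + (-1.22720)·0.0646342 = 2.32388 mol/L.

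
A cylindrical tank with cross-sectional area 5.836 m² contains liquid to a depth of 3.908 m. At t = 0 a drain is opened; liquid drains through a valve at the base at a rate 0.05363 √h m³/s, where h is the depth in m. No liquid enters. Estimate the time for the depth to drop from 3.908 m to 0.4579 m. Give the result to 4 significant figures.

With no inflow, A dh/dt = −0.05363 √h.
∫ h^(−1/2) dh = −(0.05363/A) ∫ dt, giving 2√h = 2√h₀ − (0.05363/A) t.
t = 2A(√h₀ − √h)/0.05363 = 2·5.836·(√3.908 − √0.4579)/0.05363
  = 11.6720 × (1.97687 − 0.676683) / 0.05363 = 282.971 s.

283.0 s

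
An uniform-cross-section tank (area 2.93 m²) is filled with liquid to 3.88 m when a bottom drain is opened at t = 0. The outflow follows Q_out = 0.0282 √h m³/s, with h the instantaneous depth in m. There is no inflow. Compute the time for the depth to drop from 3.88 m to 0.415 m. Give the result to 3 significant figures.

Mass balance (ρ constant): A dh/dt = −0.0282 √h.
Separate and integrate: 2(√h − √h₀) = −(0.0282/A) t.
t = 2A(√h₀ − √h)/0.0282 = 2·2.93·(√3.88 − √0.415)/0.0282
  = 5.8600 × (1.9698 − 0.64420) / 0.0282 = 275.45 s.

275 s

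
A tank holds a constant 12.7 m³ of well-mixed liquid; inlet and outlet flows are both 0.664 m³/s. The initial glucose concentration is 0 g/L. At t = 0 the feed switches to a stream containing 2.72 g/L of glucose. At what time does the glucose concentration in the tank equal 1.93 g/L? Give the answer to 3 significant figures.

23.6 s

Unsteady species balance (constant V, well mixed): V dC/dt = Q(C_in − C), so τ = V/Q = 19.127 s.
C(t) = C_in + (C₀ − C_in) e^(−t/τ). Set C = 1.93 and solve for t:
e^(−t/τ) = (C − C_in)/(C₀ − C_in) = (1.93 − 2.72)/(0 − 2.72) = 0.29044
t = −τ ln(…) = 19.127 × 1.2364 = 23.647 s.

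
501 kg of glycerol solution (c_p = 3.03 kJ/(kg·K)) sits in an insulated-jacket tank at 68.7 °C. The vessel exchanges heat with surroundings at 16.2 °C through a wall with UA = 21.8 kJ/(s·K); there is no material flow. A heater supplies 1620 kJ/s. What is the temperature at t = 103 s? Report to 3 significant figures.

M c_p dT/dt = −UA(T − T_amb) + Q̇.
dT/dt = (T_ss − T)/τ with T_ss = T_amb + Q̇/UA = 16.2 + 1620/21.8 = 90.512 °C, τ = M c_p/UA = 501·3.03/21.8 = 69.634 s.
Solution: T(t) = T_ss + (T₀ − T_ss) e^(−t/τ).
T(103) = 90.512 + (-21.812)·0.22783 = 85.543 °C.

85.5 °C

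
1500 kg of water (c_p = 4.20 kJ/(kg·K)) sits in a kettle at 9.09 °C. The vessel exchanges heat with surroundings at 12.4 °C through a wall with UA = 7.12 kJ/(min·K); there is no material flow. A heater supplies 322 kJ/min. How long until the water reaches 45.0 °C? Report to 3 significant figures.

Heat balance on the well-mixed liquid: M c_p dT/dt = −UA(T − T_amb) + Q̇.
τ = M c_p/UA = 884.83 min; T_ss = T_amb + Q̇/UA = 12.4 + 322/7.12 = 57.625 °C.
T(t) = T_ss + (T₀ − T_ss)e^(−t/τ); set T = 45.0:
t = −τ ln[(T − T_ss)/(T₀ − T_ss)] = −884.83 · ln(0.26012) = 1191.5 min.

1190 min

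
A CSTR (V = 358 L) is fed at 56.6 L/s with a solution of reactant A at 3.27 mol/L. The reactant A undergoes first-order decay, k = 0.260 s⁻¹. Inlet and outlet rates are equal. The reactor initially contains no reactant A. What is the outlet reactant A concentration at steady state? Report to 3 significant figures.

1.24 mol/L

Accumulation = in − out − consumed: V dC/dt = Q C_in − Q C − k V C.
Steady state (dC/dt = 0): C_ss = Q C_in/(Q + kV) = C_in/(1 + kV/Q).
C_ss = 56.6·3.27/(56.6 + 0.260·358) = 185.08/149.68 = 1.2365 mol/L.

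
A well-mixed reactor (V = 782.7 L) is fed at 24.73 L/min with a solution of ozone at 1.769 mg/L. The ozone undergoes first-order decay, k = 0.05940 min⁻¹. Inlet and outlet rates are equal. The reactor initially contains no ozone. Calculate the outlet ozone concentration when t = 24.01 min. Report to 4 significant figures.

V dC/dt = Q(C_in − C) − k V C.
dC/dt = (Q/V) C_in − (Q/V + k) C; effective rate a = Q/V + k = 0.0315958 + 0.05940 = 0.0909958 min⁻¹.
C_ss = Q C_in/(Q + kV) = 0.614236 mg/L; C(t) = C_ss + (C₀ − C_ss) e^(−a t).
C(24.01) = 0.614236 + (-0.614236)·e^(−0.0909958·24.01) = 0.614236 + (-0.614236)·0.112499 = 0.545135 mg/L.

0.5451 mg/L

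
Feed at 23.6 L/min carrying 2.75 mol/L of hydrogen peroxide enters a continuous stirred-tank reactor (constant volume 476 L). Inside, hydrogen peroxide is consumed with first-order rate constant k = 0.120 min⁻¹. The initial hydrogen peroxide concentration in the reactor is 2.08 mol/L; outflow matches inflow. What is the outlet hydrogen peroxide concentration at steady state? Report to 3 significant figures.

Species balance: V dC/dt = Q C_in − Q C − k V C.
At steady state: 0 = Q C_in − (Q + kV) C_ss, so C_ss = Q C_in/(Q + kV).
C_ss = 23.6·2.75/(23.6 + 0.120·476) = 64.900/80.720 = 0.80401 mol/L.

0.804 mol/L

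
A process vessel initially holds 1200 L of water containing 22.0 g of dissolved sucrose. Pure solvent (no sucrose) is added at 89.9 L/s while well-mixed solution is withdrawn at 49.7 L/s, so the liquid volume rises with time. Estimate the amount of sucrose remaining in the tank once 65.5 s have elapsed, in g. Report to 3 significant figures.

5.23 g

Let m(t) be the amount of sucrose. Volume: V(t) = V₀ + (Q_in − Q_out) t = 1200 + 40.200 t; V(65.5) = 3833.1 L.
No sucrose enters, so dm/dt = −Q_out · (m/V).
dm/m = −Q_out dt/(V₀ + 40.200 t); integrating gives ln(m/m₀) = −(Q_out/(Q_in−Q_out)) ln(V/V₀).
m = m₀ (V₀/V)^(Q_out/(Q_in−Q_out)) = 22.0 × (1200/3833.1)^(1.2363) = 5.2343 g.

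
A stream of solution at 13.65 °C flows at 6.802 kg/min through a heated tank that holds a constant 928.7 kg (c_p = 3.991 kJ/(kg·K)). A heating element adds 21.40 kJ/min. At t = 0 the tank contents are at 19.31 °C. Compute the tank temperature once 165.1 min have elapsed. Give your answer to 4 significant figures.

15.89 °C

Heat balance on the well-mixed liquid: M c_p dT/dt = ṁ c_p (T_in − T) + 21.40.
τ = M/ṁ = 136.533 min; T_ss = T_in + Q̇/(ṁ c_p) = 13.65 + 21.40/(6.802·3.991) = 14.4383 °C.
Integrating: T(t) = T_ss + (T₀ − T_ss) e^(−t/τ).
T(165.1) = 14.4383 + (4.87169)·e^(−165.1/136.533) = 14.4383 + (4.87169)·0.298428 = 15.8922 °C.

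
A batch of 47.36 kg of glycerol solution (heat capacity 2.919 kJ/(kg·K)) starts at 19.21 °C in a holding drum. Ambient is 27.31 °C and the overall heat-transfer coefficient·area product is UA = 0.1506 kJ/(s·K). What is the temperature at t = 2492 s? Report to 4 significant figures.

M c_p dT/dt = −UA(T − T_amb).
dT/dt = (T_ss − T)/τ with T_ss = T_amb = 27.3100 °C, τ = M c_p/UA = 47.36·2.919/0.1506 = 917.954 s.
Integrating: T(t) = T_ss + (T₀ − T_ss) e^(−t/τ).
T(2492) = 27.3100 + (-8.10000)·0.0662226 = 26.7736 °C.

26.77 °C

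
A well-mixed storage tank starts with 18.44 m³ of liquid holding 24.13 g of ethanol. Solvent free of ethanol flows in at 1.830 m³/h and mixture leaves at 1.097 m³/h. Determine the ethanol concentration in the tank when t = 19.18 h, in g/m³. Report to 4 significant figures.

0.3180 g/m³

Let m(t) be the amount of ethanol. Volume: V(t) = V₀ + (Q_in − Q_out) t = 18.44 + 0.733000 t; V(19.18) = 32.4989 m³.
No ethanol enters, so dm/dt = −Q_out · (m/V).
Separate: dm/m = −Q_out dt/V(t) ⇒ ln(m/m₀) = −(Q_out/(Q_in−Q_out)) ln(V/V₀).
m = m₀ (V₀/V)^(Q_out/(Q_in−Q_out)) = 24.13 × (18.44/32.4989)^(1.49659) = 10.3332 g.
C = m/V = 10.3332/32.4989 = 0.317955 g/m³.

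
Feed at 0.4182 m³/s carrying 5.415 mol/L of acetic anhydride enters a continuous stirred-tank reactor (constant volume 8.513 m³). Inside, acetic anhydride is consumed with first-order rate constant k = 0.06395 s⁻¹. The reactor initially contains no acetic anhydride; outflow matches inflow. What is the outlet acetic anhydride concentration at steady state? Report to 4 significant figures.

Species balance: V dC/dt = Q C_in − Q C − k V C.
Steady state (dC/dt = 0): C_ss = Q C_in/(Q + kV) = C_in/(1 + kV/Q).
C_ss = 0.4182·5.415/(0.4182 + 0.06395·8.513) = 2.26455/0.962606 = 2.35252 mol/L.

2.353 mol/L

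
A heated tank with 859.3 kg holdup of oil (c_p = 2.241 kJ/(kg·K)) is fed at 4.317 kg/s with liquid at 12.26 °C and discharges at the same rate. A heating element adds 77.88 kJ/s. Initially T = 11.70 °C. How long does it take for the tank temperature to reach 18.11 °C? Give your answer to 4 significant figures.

271.6 s

First-law balance (no shaft work): M c_p dT/dt = ṁ c_p (T_in − T) + 77.88.
τ = M/ṁ = 199.050 s; T_ss = T_in + Q̇/(ṁ c_p) = 20.3101 °C.
T(t) = T_ss + (T₀ − T_ss) e^(−t/τ). Set T = 18.11:
e^(−t/τ) = (18.11 − 20.3101)/(11.70 − 20.3101) = 0.255527
t = −199.050 · ln(0.255527) = 271.590 s.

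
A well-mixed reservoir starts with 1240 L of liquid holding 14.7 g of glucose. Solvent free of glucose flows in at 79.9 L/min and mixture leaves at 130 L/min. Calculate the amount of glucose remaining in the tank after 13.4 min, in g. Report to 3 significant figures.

1.94 g

Let m(t) be the amount of glucose. Volume: V(t) = V₀ + (Q_in − Q_out) t = 1240 − 50.100 t; V(13.4) = 568.66 L.
Solute balance: dm/dt = 0 − Q_out C = −Q_out m/V(t).
Separate: dm/m = −Q_out dt/V(t) ⇒ ln(m/m₀) = −(Q_out/(Q_in−Q_out)) ln(V/V₀).
m = m₀ (V₀/V)^(Q_out/(Q_in−Q_out)) = 14.7 × (1240/568.66)^(-2.5948) = 1.9444 g.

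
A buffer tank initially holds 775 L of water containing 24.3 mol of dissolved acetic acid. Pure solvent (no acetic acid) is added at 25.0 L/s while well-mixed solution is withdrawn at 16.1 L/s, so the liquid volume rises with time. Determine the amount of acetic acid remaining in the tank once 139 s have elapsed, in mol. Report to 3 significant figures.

Let m(t) be the amount of acetic acid. Volume: V(t) = V₀ + (Q_in − Q_out) t = 775 + 8.9000 t; V(139) = 2012.1 L.
Solute balance: dm/dt = 0 − Q_out C = −Q_out m/V(t).
dm/m = −Q_out dt/(V₀ + 8.9000 t); integrating gives ln(m/m₀) = −(Q_out/(Q_in−Q_out)) ln(V/V₀).
m = m₀ (V₀/V)^(Q_out/(Q_in−Q_out)) = 24.3 × (775/2012.1)^(1.8090) = 4.3257 mol.

4.33 mol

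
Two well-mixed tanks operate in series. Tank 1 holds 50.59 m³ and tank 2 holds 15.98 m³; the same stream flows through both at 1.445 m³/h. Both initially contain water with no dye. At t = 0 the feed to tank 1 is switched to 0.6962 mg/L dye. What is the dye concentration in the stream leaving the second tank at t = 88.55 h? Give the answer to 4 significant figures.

0.6152 mg/L

Species balance on tank i: dCᵢ/dt = (Cᵢ₋₁ − Cᵢ)/τᵢ with τᵢ = Vᵢ/Q.
τ₁ = 50.59/1.445 = 35.0104 h; τ₂ = 15.98/1.445 = 11.0588 h.
Tank 1: C₁ = C_in(1 − e^(−t/τ₁)). Tank 2 (τ₁ ≠ τ₂): C₂ = C_in[1 − (τ₁ e^(−t/τ₁) − τ₂ e^(−t/τ₂))/(τ₁ − τ₂)].
At t = 88.55: e^(−t/τ₁) = 0.0797188, e^(−t/τ₂) = 0.000333062.
C₂ = 0.6962·[1 − (35.0104·0.0797188 − 11.0588·0.000333062)/(23.9516)] = 0.6962·0.883628 = 0.615181 mg/L.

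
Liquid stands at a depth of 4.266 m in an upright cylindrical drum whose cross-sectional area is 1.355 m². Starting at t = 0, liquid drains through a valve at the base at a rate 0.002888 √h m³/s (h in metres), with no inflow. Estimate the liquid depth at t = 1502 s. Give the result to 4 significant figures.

A dh/dt = −Q_out = −0.002888 √h.
Separate and integrate: 2(√h − √h₀) = −(0.002888/A) t.
√h = √4.266 − 0.002888·1502/(2·1.355) = 2.06543 − 1.60066 = 0.464774.
h = 0.464774² = 0.216015 m.

0.2160 m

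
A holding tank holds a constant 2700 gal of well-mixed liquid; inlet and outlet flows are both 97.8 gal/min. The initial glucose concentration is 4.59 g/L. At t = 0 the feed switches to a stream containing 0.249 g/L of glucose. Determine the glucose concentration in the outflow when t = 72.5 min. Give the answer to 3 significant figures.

Species balance on the tank: V dC/dt = Q(C_in − C).
Time constant τ = V/Q = 2700/97.8 = 27.607 min.
Integrating: C(t) = C_in + (C₀ − C_in) e^(−t/τ).
C(72.5) = 0.249 + (4.59 − 0.249)·e^(−72.5/27.607) = 0.249 + (4.3410)·0.072359 = 0.56311 g/L.

0.563 g/L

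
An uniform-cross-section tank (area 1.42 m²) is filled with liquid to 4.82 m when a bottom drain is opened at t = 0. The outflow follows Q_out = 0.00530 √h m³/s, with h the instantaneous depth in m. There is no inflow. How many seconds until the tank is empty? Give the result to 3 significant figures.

1180 s

Mass balance (ρ constant): A dh/dt = −0.00530 √h.
This is separable: 2 d(√h)/dt = −0.00530/A, so √h = √h₀ − (0.00530/(2A)) t.
Tank is empty when √h = 0: t_empty = 2A√h₀/0.00530.
t_empty = 2·1.42·√4.82/0.00530 = 2.8400·2.1954/0.00530 = 1176.4 s.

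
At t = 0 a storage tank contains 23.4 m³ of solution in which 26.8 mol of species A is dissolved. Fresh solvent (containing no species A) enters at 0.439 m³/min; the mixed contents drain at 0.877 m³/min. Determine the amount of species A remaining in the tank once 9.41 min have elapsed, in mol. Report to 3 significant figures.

Total volume: dV/dt = Q_in − Q_out = -0.43800 m³/min, so V(t) = 23.4 − 0.43800 t and V(9.41) = 19.278 m³.
Species balance (pure solvent in): dm/dt = −Q_out · m/V(t).
Separate: dm/m = −Q_out dt/V(t) ⇒ ln(m/m₀) = −(Q_out/(Q_in−Q_out)) ln(V/V₀).
m = m₀ (V₀/V)^(Q_out/(Q_in−Q_out)) = 26.8 × (23.4/19.278)^(-2.0023) = 18.183 mol.

18.2 mol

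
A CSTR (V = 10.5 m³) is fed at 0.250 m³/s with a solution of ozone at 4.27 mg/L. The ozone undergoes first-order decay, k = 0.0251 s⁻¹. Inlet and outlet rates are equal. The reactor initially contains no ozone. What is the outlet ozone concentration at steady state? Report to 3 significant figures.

2.08 mg/L

Species balance: V dC/dt = Q C_in − Q C − k V C.
At steady state: 0 = Q C_in − (Q + kV) C_ss, so C_ss = Q C_in/(Q + kV).
C_ss = 0.250·4.27/(0.250 + 0.0251·10.5) = 1.0675/0.51355 = 2.0787 mg/L.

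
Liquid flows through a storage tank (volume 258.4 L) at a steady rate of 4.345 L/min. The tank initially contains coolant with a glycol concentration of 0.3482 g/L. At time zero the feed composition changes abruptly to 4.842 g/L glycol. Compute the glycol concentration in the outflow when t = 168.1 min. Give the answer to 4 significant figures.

4.576 g/L

Unsteady species balance (constant V, well mixed): V dC/dt = Q(C_in − C).
Time constant τ = V/Q = 258.4/4.345 = 59.4707 min.
This is linear first-order; C(t) = C_in + (C₀ − C_in) e^(−t/τ).
C(168.1) = 4.842 + (0.3482 − 4.842)·e^(−168.1/59.4707) = 4.842 + (-4.49380)·0.0592136 = 4.57591 g/L.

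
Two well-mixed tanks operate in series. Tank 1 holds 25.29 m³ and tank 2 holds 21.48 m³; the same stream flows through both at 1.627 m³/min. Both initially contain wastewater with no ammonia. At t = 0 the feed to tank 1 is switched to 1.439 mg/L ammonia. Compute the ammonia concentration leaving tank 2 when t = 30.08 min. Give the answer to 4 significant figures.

Each tank obeys Vᵢ dCᵢ/dt = Q(Cᵢ₋₁ − Cᵢ), so τᵢ = Vᵢ/Q.
τ₁ = 25.29/1.627 = 15.5439 min; τ₂ = 21.48/1.627 = 13.2022 min.
Solving the cascade with C₁(0)=C₂(0)=0 gives C₂(t) = C_in[1 − (τ₁ e^(−t/τ₁) − τ₂ e^(−t/τ₂))/(τ₁ − τ₂)].
At t = 30.08: e^(−t/τ₁) = 0.144401, e^(−t/τ₂) = 0.102447.
C₂ = 1.439·[1 − (15.5439·0.144401 − 13.2022·0.102447)/(2.34173)] = 1.439·0.619071 = 0.890843 mg/L.

0.8908 mg/L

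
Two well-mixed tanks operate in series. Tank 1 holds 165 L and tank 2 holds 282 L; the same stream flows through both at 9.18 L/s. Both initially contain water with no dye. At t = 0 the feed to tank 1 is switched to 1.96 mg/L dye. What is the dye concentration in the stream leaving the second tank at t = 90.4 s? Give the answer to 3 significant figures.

Time constants: τᵢ = Vᵢ/Q for each well-mixed tank.
τ₁ = 165/9.18 = 17.974 s; τ₂ = 282/9.18 = 30.719 s.
Solving the cascade with C₁(0)=C₂(0)=0 gives C₂(t) = C_in[1 − (τ₁ e^(−t/τ₁) − τ₂ e^(−t/τ₂))/(τ₁ − τ₂)].
At t = 90.4: e^(−t/τ₁) = 0.0065419, e^(−t/τ₂) = 0.052717.
C₂ = 1.96·[1 − (17.974·0.0065419 − 30.719·0.052717)/(-12.745)] = 1.96·0.88216 = 1.7290 mg/L.

1.73 mg/L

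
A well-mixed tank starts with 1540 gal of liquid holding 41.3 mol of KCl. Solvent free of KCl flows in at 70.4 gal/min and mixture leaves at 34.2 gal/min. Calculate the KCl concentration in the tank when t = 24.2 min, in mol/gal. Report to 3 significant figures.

Let m(t) be the amount of KCl. Volume: V(t) = V₀ + (Q_in − Q_out) t = 1540 + 36.200 t; V(24.2) = 2416.0 gal.
Solute balance: dm/dt = 0 − Q_out C = −Q_out m/V(t).
Separate: dm/m = −Q_out dt/V(t) ⇒ ln(m/m₀) = −(Q_out/(Q_in−Q_out)) ln(V/V₀).
m = m₀ (V₀/V)^(Q_out/(Q_in−Q_out)) = 41.3 × (1540/2416.0)^(0.94475) = 26.988 mol.
C = m/V = 26.988/2416.0 = 0.011170 mol/gal.

0.0112 mol/gal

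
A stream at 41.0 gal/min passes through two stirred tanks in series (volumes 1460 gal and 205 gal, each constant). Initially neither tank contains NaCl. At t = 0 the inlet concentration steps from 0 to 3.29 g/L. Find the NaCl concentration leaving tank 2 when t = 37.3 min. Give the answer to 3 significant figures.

1.95 g/L

Species balance on tank i: dCᵢ/dt = (Cᵢ₋₁ − Cᵢ)/τᵢ with τᵢ = Vᵢ/Q.
τ₁ = 1460/41.0 = 35.610 min; τ₂ = 205/41.0 = 5.0000 min.
Solving the cascade with C₁(0)=C₂(0)=0 gives C₂(t) = C_in[1 − (τ₁ e^(−t/τ₁) − τ₂ e^(−t/τ₂))/(τ₁ − τ₂)].
At t = 37.3: e^(−t/τ₁) = 0.35083, e^(−t/τ₂) = 0.00057566.
C₂ = 3.29·[1 − (35.610·0.35083 − 5.0000·0.00057566)/(30.610)] = 3.29·0.59196 = 1.9476 g/L.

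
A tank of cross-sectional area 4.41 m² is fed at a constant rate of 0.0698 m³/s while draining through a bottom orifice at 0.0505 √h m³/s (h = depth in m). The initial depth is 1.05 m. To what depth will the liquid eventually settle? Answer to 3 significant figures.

1.91 m

Mass balance (ρ constant): A dh/dt = Q_in − 0.0505 √h. At steady state dh/dt = 0:
Q_in = 0.0505 √h_ss ⇒ √h_ss = 0.0698/0.0505 = 1.3822.
h_ss = 1.3822² = 1.9104 m. (Since h₀ = 1.05 m < h_ss, the level will rise toward this value.)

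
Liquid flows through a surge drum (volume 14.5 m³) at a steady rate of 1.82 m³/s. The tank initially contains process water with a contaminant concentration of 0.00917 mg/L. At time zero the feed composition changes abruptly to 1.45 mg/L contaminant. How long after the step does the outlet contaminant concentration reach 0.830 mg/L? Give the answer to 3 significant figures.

Species balance: V dC/dt = Q(C_in − C) ⇒ τ = V/Q = 7.9670 s.
C(t) = C_in + (C₀ − C_in) e^(−t/τ). Set C = 0.830 and solve for t:
e^(−t/τ) = (C − C_in)/(C₀ − C_in) = (0.830 − 1.45)/(0.00917 − 1.45) = 0.43031
t = −τ ln(…) = 7.9670 × 0.84326 = 6.7182 s.

6.72 s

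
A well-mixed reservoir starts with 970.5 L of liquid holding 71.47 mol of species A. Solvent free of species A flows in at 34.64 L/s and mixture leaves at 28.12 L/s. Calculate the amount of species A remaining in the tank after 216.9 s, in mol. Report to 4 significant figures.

1.480 mol

Let m(t) be the amount of species A. Volume: V(t) = V₀ + (Q_in − Q_out) t = 970.5 + 6.52000 t; V(216.9) = 2384.69 L.
Species balance (pure solvent in): dm/dt = −Q_out · m/V(t).
dm/m = −Q_out dt/(V₀ + 6.52000 t); integrating gives ln(m/m₀) = −(Q_out/(Q_in−Q_out)) ln(V/V₀).
m = m₀ (V₀/V)^(Q_out/(Q_in−Q_out)) = 71.47 × (970.5/2384.69)^(4.31288) = 1.47985 mol.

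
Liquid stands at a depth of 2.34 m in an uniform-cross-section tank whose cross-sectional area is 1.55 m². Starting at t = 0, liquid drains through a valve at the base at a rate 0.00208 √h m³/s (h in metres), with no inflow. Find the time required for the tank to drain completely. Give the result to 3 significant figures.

A dh/dt = −Q_out = −0.00208 √h.
Separate and integrate: 2(√h − √h₀) = −(0.00208/A) t.
Tank is empty when √h = 0: t_empty = 2A√h₀/0.00208.
t_empty = 2·1.55·√2.34/0.00208 = 3.1000·1.5297/0.00208 = 2279.9 s.

2280 s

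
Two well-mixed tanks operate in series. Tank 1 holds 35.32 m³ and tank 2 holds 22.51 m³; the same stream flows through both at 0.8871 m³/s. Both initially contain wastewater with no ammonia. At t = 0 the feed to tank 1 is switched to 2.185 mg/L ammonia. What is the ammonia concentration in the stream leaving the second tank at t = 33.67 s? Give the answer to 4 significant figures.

0.6174 mg/L

Each tank obeys Vᵢ dCᵢ/dt = Q(Cᵢ₋₁ − Cᵢ), so τᵢ = Vᵢ/Q.
τ₁ = 35.32/0.8871 = 39.8151 s; τ₂ = 22.51/0.8871 = 25.3748 s.
Tank 1: C₁ = C_in(1 − e^(−t/τ₁)). Tank 2 (τ₁ ≠ τ₂): C₂ = C_in[1 − (τ₁ e^(−t/τ₁) − τ₂ e^(−t/τ₂))/(τ₁ − τ₂)].
At t = 33.67: e^(−t/τ₁) = 0.429275, e^(−t/τ₂) = 0.265297.
C₂ = 2.185·[1 − (39.8151·0.429275 − 25.3748·0.265297)/(14.4403)] = 2.185·0.282580 = 0.617438 mg/L.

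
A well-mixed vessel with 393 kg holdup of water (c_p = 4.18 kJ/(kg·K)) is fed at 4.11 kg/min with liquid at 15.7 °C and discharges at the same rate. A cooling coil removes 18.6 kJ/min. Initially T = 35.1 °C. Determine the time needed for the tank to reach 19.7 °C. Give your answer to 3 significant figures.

133 min

Energy balance: M c_p dT/dt = ṁ c_p (T_in − T) − 18.6.
τ = M/ṁ = 95.620 min; T_ss = T_in − Q̇/(ṁ c_p) = 14.617 °C.
T(t) = T_ss + (T₀ − T_ss) e^(−t/τ). Set T = 19.7:
e^(−t/τ) = (19.7 − 14.617)/(35.1 − 14.617) = 0.24814
t = −95.620 · ln(0.24814) = 133.27 min.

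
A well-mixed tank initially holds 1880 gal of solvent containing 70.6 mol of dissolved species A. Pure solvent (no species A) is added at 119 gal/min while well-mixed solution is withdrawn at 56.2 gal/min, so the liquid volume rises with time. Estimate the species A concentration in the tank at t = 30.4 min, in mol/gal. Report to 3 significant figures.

Let m(t) be the amount of species A. Volume: V(t) = V₀ + (Q_in − Q_out) t = 1880 + 62.800 t; V(30.4) = 3789.1 gal.
Species balance (pure solvent in): dm/dt = −Q_out · m/V(t).
Separate: dm/m = −Q_out dt/V(t) ⇒ ln(m/m₀) = −(Q_out/(Q_in−Q_out)) ln(V/V₀).
m = m₀ (V₀/V)^(Q_out/(Q_in−Q_out)) = 70.6 × (1880/3789.1)^(0.89490) = 37.706 mol.
C = m/V = 37.706/3789.1 = 0.0099512 mol/gal.

0.00995 mol/gal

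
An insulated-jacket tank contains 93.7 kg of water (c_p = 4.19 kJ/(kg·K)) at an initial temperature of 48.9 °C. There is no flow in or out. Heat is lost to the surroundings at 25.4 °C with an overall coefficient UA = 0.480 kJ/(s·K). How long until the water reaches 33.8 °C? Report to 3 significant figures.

M c_p dT/dt = −UA(T − T_amb).
τ = M c_p/UA = 817.92 s; T_ss = T_amb = 25.400 °C.
T(t) = T_ss + (T₀ − T_ss)e^(−t/τ); set T = 33.8:
t = −τ ln[(T − T_ss)/(T₀ − T_ss)] = −817.92 · ln(0.35745) = 841.45 s.

841 s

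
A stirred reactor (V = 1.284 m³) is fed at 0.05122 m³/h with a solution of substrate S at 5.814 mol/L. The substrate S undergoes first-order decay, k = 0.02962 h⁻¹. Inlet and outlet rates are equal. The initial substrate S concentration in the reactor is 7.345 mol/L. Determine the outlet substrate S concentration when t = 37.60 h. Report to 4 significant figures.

Species balance: V dC/dt = Q C_in − Q C − k V C.
This is linear with rate a = Q/V + k = 0.0695110 h⁻¹.
C_ss = Q C_in/(Q + kV) = 3.33654 mol/L; C(t) = C_ss + (C₀ − C_ss) e^(−a t).
C(37.60) = 3.33654 + (4.00846)·e^(−0.0695110·37.60) = 3.33654 + (4.00846)·0.0732694 = 3.63024 mol/L.

3.630 mol/L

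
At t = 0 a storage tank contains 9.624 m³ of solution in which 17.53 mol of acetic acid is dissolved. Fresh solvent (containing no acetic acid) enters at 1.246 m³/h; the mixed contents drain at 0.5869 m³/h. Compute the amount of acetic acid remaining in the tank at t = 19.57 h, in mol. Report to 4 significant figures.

8.222 mol

Let m(t) be the amount of acetic acid. Volume: V(t) = V₀ + (Q_in − Q_out) t = 9.624 + 0.659100 t; V(19.57) = 22.5226 m³.
Solute balance: dm/dt = 0 − Q_out C = −Q_out m/V(t).
Separate: dm/m = −Q_out dt/V(t) ⇒ ln(m/m₀) = −(Q_out/(Q_in−Q_out)) ln(V/V₀).
m = m₀ (V₀/V)^(Q_out/(Q_in−Q_out)) = 17.53 × (9.624/22.5226)^(0.890457) = 8.22185 mol.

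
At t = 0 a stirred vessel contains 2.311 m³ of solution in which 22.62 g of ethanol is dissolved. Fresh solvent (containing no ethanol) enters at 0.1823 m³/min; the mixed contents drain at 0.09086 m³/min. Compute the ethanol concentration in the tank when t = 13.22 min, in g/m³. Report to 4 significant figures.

Let m(t) be the amount of ethanol. Volume: V(t) = V₀ + (Q_in − Q_out) t = 2.311 + 0.0914400 t; V(13.22) = 3.51984 m³.
No ethanol enters, so dm/dt = −Q_out · (m/V).
dm/m = −Q_out dt/(V₀ + 0.0914400 t); integrating gives ln(m/m₀) = −(Q_out/(Q_in−Q_out)) ln(V/V₀).
m = m₀ (V₀/V)^(Q_out/(Q_in−Q_out)) = 22.62 × (2.311/3.51984)^(0.993657) = 14.8912 g.
C = m/V = 14.8912/3.51984 = 4.23064 g/m³.

4.231 g/m³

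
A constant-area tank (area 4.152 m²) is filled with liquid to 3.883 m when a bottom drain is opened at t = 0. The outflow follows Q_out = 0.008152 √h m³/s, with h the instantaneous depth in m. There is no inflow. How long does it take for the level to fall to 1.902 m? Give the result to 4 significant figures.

602.4 s

Volume balance on the tank: A dh/dt = −0.008152 √h.
This is separable: 2 d(√h)/dt = −0.008152/A, so √h = √h₀ − (0.008152/(2A)) t.
t = 2A(√h₀ − √h)/0.008152 = 2·4.152·(√3.883 − √1.902)/0.008152
  = 8.30400 × (1.97053 − 1.37913) / 0.008152 = 602.430 s.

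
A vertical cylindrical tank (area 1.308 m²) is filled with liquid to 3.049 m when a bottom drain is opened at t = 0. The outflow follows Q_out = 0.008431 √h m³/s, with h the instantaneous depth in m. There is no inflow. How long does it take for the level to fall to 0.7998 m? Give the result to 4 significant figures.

264.3 s

With no inflow, A dh/dt = −0.008431 √h.
This is separable: 2 d(√h)/dt = −0.008431/A, so √h = √h₀ − (0.008431/(2A)) t.
t = 2A(√h₀ − √h)/0.008431 = 2·1.308·(√3.049 − √0.7998)/0.008431
  = 2.61600 × (1.74614 − 0.894315) / 0.008431 = 264.307 s.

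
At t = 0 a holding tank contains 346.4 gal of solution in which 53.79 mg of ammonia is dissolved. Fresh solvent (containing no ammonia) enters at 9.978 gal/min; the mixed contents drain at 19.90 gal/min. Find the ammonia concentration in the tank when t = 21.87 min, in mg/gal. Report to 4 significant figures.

0.05769 mg/gal

Total volume: dV/dt = Q_in − Q_out = -9.92200 gal/min, so V(t) = 346.4 − 9.92200 t and V(21.87) = 129.406 gal.
No ammonia enters, so dm/dt = −Q_out · (m/V).
dm/m = −Q_out dt/(V₀ − 9.92200 t); integrating gives ln(m/m₀) = −(Q_out/(Q_in−Q_out)) ln(V/V₀).
m = m₀ (V₀/V)^(Q_out/(Q_in−Q_out)) = 53.79 × (346.4/129.406)^(-2.00564) = 7.46518 mg.
C = m/V = 7.46518/129.406 = 0.0576881 mg/gal.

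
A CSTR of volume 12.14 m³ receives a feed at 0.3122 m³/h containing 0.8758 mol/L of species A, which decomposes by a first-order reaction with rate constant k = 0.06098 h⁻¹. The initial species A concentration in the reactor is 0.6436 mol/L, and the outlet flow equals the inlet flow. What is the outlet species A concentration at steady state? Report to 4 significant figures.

Accumulation = in − out − consumed: V dC/dt = Q C_in − Q C − k V C.
At steady state: 0 = Q C_in − (Q + kV) C_ss, so C_ss = Q C_in/(Q + kV).
C_ss = 0.3122·0.8758/(0.3122 + 0.06098·12.14) = 0.273425/1.05250 = 0.259787 mol/L.

0.2598 mol/L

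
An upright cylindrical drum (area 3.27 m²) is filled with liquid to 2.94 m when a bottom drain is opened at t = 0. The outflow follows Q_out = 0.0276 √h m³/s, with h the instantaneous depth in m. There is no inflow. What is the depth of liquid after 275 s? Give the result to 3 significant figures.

0.307 m

A dh/dt = −Q_out = −0.0276 √h.
This is separable: 2 d(√h)/dt = −0.0276/A, so √h = √h₀ − (0.0276/(2A)) t.
√h = √2.94 − 0.0276·275/(2·3.27) = 1.7146 − 1.1606 = 0.55409.
h = 0.55409² = 0.30702 m.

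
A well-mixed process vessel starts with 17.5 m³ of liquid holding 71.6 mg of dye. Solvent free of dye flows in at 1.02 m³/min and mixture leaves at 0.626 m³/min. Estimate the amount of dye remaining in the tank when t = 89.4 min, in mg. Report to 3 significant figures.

12.4 mg

Total volume: dV/dt = Q_in − Q_out = 0.39400 m³/min, so V(t) = 17.5 + 0.39400 t and V(89.4) = 52.724 m³.
Solute balance: dm/dt = 0 − Q_out C = −Q_out m/V(t).
Separate: dm/m = −Q_out dt/V(t) ⇒ ln(m/m₀) = −(Q_out/(Q_in−Q_out)) ln(V/V₀).
m = m₀ (V₀/V)^(Q_out/(Q_in−Q_out)) = 71.6 × (17.5/52.724)^(1.5888) = 12.414 mg.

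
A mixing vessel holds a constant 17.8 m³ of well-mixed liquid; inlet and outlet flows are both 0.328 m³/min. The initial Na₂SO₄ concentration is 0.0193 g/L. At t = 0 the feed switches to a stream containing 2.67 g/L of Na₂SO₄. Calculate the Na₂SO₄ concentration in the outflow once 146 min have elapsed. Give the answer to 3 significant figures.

2.49 g/L

Accumulation = in − out for the solute gives V dC/dt = Q(C_in − C).
Rewrite as dC/dt + C/τ = C_in/τ, τ = V/Q = 54.268 min.
C approaches C_in exponentially: C(t) = C_in + (C₀ − C_in) e^(−t/τ).
C(146) = 2.67 + (0.0193 − 2.67)·e^(−146/54.268) = 2.67 + (-2.6507)·0.067858 = 2.4901 g/L.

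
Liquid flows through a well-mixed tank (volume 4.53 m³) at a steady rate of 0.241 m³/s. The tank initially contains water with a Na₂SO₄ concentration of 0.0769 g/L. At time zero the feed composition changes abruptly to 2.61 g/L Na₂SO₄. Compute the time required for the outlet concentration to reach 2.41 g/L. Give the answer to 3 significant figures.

47.7 s

Species balance: V dC/dt = Q(C_in − C) ⇒ τ = V/Q = 18.797 s.
C(t) = C_in + (C₀ − C_in) e^(−t/τ). Set C = 2.41 and solve for t:
e^(−t/τ) = (C − C_in)/(C₀ − C_in) = (2.41 − 2.61)/(0.0769 − 2.61) = 0.078955
t = −τ ln(…) = 18.797 × 2.5389 = 47.723 s.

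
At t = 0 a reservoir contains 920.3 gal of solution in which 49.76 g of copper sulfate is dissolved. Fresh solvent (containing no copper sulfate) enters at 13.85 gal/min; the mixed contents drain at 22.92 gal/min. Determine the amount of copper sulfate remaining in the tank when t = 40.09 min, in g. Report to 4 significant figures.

Let m(t) be the amount of copper sulfate. Volume: V(t) = V₀ + (Q_in − Q_out) t = 920.3 − 9.07000 t; V(40.09) = 556.684 gal.
No copper sulfate enters, so dm/dt = −Q_out · (m/V).
dm/m = −Q_out dt/(V₀ − 9.07000 t); integrating gives ln(m/m₀) = −(Q_out/(Q_in−Q_out)) ln(V/V₀).
m = m₀ (V₀/V)^(Q_out/(Q_in−Q_out)) = 49.76 × (920.3/556.684)^(-2.52701) = 13.9695 g.

13.97 g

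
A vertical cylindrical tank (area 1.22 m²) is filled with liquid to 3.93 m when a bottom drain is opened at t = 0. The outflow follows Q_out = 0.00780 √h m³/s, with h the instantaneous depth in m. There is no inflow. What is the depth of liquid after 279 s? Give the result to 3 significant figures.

1.19 m

Volume balance on the tank: A dh/dt = −0.00780 √h.
Separate and integrate: 2(√h − √h₀) = −(0.00780/A) t.
√h = √3.93 − 0.00780·279/(2·1.22) = 1.9824 − 0.89189 = 1.0905.
h = 1.0905² = 1.1893 m.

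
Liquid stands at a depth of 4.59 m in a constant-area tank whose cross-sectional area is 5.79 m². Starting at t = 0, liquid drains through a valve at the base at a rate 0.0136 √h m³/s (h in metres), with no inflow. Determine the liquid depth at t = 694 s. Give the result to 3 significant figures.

Mass balance (ρ constant): A dh/dt = −0.0136 √h.
This is separable: 2 d(√h)/dt = −0.0136/A, so √h = √h₀ − (0.0136/(2A)) t.
√h = √4.59 − 0.0136·694/(2·5.79) = 2.1424 − 0.81506 = 1.3274.
h = 1.3274² = 1.7619 m.

1.76 m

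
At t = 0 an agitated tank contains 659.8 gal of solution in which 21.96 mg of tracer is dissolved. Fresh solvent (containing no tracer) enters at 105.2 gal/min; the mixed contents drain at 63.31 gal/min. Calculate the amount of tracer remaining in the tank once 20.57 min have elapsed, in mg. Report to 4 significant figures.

6.212 mg

Total volume: dV/dt = Q_in − Q_out = 41.8900 gal/min, so V(t) = 659.8 + 41.8900 t and V(20.57) = 1521.48 gal.
Species balance (pure solvent in): dm/dt = −Q_out · m/V(t).
dm/m = −Q_out dt/(V₀ + 41.8900 t); integrating gives ln(m/m₀) = −(Q_out/(Q_in−Q_out)) ln(V/V₀).
m = m₀ (V₀/V)^(Q_out/(Q_in−Q_out)) = 21.96 × (659.8/1521.48)^(1.51134) = 6.21210 mg.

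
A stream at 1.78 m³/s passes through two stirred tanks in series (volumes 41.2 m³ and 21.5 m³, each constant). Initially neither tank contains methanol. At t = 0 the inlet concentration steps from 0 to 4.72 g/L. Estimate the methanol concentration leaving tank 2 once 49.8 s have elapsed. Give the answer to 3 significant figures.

Each tank obeys Vᵢ dCᵢ/dt = Q(Cᵢ₋₁ − Cᵢ), so τᵢ = Vᵢ/Q.
τ₁ = 41.2/1.78 = 23.146 s; τ₂ = 21.5/1.78 = 12.079 s.
Tank 1: C₁ = C_in(1 − e^(−t/τ₁)). Tank 2 (τ₁ ≠ τ₂): C₂ = C_in[1 − (τ₁ e^(−t/τ₁) − τ₂ e^(−t/τ₂))/(τ₁ − τ₂)].
At t = 49.8: e^(−t/τ₁) = 0.11630, e^(−t/τ₂) = 0.016196.
C₂ = 4.72·[1 − (23.146·0.11630 − 12.079·0.016196)/(11.067)] = 4.72·0.77444 = 3.6554 g/L.

3.66 g/L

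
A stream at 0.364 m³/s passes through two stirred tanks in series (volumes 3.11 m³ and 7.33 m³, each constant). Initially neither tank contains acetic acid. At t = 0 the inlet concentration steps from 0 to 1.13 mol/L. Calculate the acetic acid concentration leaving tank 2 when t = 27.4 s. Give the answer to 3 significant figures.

0.660 mol/L

Species balance on tank i: dCᵢ/dt = (Cᵢ₋₁ − Cᵢ)/τᵢ with τᵢ = Vᵢ/Q.
τ₁ = 3.11/0.364 = 8.5440 s; τ₂ = 7.33/0.364 = 20.137 s.
Solving the cascade with C₁(0)=C₂(0)=0 gives C₂(t) = C_in[1 − (τ₁ e^(−t/τ₁) − τ₂ e^(−t/τ₂))/(τ₁ − τ₂)].
At t = 27.4: e^(−t/τ₁) = 0.040480, e^(−t/τ₂) = 0.25649.
C₂ = 1.13·[1 − (8.5440·0.040480 − 20.137·0.25649)/(-11.593)] = 1.13·0.58431 = 0.66027 mol/L.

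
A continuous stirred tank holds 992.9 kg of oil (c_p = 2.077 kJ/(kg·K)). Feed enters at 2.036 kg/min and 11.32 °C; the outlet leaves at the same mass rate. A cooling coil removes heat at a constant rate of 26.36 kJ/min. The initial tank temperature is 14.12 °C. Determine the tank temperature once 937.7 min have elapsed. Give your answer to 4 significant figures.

Energy balance: M c_p dT/dt = ṁ c_p (T_in − T) − 26.36.
τ = M/ṁ = 487.672 min; T_ss = T_in − Q̇/(ṁ c_p) = 11.32 − 26.36/(2.036·2.077) = 5.08651 °C.
Integrating: T(t) = T_ss + (T₀ − T_ss) e^(−t/τ).
T(937.7) = 5.08651 + (9.03349)·e^(−937.7/487.672) = 5.08651 + (9.03349)·0.146196 = 6.40717 °C.

6.407 °C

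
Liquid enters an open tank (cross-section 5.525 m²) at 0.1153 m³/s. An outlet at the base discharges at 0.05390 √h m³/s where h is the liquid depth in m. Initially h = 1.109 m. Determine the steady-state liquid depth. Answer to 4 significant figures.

Unsteady balance on liquid volume: A dh/dt = Q_in − 0.05390 √h. At steady state dh/dt = 0:
Q_in = 0.05390 √h_ss ⇒ √h_ss = 0.1153/0.05390 = 2.13915.
h_ss = 2.13915² = 4.57595 m. (Since h₀ = 1.109 m < h_ss, the level will rise toward this value.)

4.576 m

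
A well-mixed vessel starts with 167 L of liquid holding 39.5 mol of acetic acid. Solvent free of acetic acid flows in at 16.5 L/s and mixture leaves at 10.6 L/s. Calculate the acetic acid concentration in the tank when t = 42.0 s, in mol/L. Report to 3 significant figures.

Total volume: dV/dt = Q_in − Q_out = 5.9000 L/s, so V(t) = 167 + 5.9000 t and V(42.0) = 414.80 L.
Species balance (pure solvent in): dm/dt = −Q_out · m/V(t).
dm/m = −Q_out dt/(V₀ + 5.9000 t); integrating gives ln(m/m₀) = −(Q_out/(Q_in−Q_out)) ln(V/V₀).
m = m₀ (V₀/V)^(Q_out/(Q_in−Q_out)) = 39.5 × (167/414.80)^(1.7966) = 7.7040 mol.
C = m/V = 7.7040/414.80 = 0.018573 mol/L.

0.0186 mol/L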